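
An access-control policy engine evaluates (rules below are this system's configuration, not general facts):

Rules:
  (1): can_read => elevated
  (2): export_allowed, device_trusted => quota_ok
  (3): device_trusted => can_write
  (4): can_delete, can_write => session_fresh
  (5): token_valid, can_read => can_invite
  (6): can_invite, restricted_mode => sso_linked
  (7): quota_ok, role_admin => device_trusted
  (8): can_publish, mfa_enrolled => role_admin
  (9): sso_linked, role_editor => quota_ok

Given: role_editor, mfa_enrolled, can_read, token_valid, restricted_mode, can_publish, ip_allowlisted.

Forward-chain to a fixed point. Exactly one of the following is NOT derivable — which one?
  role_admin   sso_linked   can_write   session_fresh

session_fresh

Round 1: (1) [can_read => elevated]; (5) [token_valid, can_read => can_invite]; (8) [can_publish, mfa_enrolled => role_admin]. New: elevated, can_invite, role_admin.
Round 2: (6) [can_invite, restricted_mode => sso_linked]. New: sso_linked.
Round 3: (9) [sso_linked, role_editor => quota_ok]. New: quota_ok.
Round 4: (7) [quota_ok, role_admin => device_trusted]. New: device_trusted.
Round 5: (3) [device_trusted => can_write]. New: can_write.
Derived: sso_linked (round 2), role_admin (round 1), can_write (round 5). session_fresh never appears in any round.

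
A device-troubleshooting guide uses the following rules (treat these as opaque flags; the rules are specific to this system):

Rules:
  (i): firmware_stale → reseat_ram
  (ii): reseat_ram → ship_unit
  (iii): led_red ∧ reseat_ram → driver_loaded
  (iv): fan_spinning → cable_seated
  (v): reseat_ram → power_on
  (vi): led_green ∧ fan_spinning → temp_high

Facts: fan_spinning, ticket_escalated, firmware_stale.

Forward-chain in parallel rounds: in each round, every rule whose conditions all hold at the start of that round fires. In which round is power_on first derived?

Round 1: (i) [firmware_stale → reseat_ram]; (iv) [fan_spinning → cable_seated]. New: reseat_ram, cable_seated.
Round 2: (ii) [reseat_ram → ship_unit]; (v) [reseat_ram → power_on]. New: ship_unit, power_on.
power_on first appears in round 2.

2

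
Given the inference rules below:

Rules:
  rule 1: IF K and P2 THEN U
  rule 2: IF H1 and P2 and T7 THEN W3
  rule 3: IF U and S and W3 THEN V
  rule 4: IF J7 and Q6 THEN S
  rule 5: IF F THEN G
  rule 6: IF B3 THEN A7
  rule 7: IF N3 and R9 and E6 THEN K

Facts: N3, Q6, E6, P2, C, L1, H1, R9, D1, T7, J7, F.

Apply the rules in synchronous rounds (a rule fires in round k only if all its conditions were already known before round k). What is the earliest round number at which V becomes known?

[1] rule 2 [IF H1 and P2 and T7 THEN W3]; rule 4 [IF J7 and Q6 THEN S]; rule 5 [IF F THEN G]; rule 7 [IF N3 and R9 and E6 THEN K]. ⇒ new: W3, S, G, K.
[2] rule 1 [IF K and P2 THEN U]. ⇒ new: U.
[3] rule 3 [IF U and S and W3 THEN V]. ⇒ new: V.
V first appears in round 3.

3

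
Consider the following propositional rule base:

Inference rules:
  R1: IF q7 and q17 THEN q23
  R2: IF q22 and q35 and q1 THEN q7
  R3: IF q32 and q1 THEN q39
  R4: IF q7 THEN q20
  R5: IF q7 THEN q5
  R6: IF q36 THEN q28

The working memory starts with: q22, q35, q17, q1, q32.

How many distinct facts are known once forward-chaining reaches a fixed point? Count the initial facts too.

10

Round 1: R2 [IF q22 and q35 and q1 THEN q7]; R3 [IF q32 and q1 THEN q39]. New: q7, q39.
Round 2: R1 [IF q7 and q17 THEN q23]; R4 [IF q7 THEN q20]; R5 [IF q7 THEN q5]. New: q23, q20, q5.
Closure: {q1, q17, q20, q22, q23, q32, q35, q39, q5, q7} — 10 facts.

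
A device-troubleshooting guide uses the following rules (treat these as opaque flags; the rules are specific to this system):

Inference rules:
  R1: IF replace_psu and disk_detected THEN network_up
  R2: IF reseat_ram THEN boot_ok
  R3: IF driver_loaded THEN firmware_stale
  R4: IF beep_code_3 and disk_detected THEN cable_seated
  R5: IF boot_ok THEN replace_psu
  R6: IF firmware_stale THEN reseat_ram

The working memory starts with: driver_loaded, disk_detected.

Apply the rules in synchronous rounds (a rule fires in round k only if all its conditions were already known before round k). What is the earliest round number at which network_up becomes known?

5

[1] R3 [IF driver_loaded THEN firmware_stale]. ⇒ new: firmware_stale.
[2] R6 [IF firmware_stale THEN reseat_ram]. ⇒ new: reseat_ram.
[3] R2 [IF reseat_ram THEN boot_ok]. ⇒ new: boot_ok.
[4] R5 [IF boot_ok THEN replace_psu]. ⇒ new: replace_psu.
[5] R1 [IF replace_psu and disk_detected THEN network_up]. ⇒ new: network_up.
network_up first appears in round 5.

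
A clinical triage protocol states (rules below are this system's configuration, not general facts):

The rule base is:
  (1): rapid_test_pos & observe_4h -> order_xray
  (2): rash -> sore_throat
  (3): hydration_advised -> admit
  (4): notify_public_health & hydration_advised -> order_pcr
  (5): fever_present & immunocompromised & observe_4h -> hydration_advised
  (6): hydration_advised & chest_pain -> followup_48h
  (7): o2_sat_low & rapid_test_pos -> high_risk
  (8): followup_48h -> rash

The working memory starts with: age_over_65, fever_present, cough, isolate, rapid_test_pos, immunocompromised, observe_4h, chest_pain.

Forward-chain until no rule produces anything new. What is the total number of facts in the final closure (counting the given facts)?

14

Round 1: (1) [rapid_test_pos & observe_4h -> order_xray]; (5) [fever_present & immunocompromised & observe_4h -> hydration_advised]. Adds order_xray, hydration_advised.
Round 2: (3) [hydration_advised -> admit]; (6) [hydration_advised & chest_pain -> followup_48h]. Adds admit, followup_48h.
Round 3: (8) [followup_48h -> rash]. Adds rash.
Round 4: (2) [rash -> sore_throat]. Adds sore_throat.
Closure: {admit, age_over_65, chest_pain, cough, fever_present, followup_48h, hydration_advised, immunocompromised, isolate, observe_4h, order_xray, rapid_test_pos, rash, sore_throat} — 14 facts.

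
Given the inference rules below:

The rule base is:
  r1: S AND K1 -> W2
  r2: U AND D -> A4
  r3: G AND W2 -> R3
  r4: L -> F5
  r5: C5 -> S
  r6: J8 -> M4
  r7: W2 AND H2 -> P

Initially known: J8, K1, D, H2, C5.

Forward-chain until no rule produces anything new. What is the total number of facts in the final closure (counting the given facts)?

9

Round 1: r5 [C5 -> S]; r6 [J8 -> M4]. Adds S, M4.
Round 2: r1 [S AND K1 -> W2]. Adds W2.
Round 3: r7 [W2 AND H2 -> P]. Adds P.
Closure: {C5, D, H2, J8, K1, M4, P, S, W2} — 9 facts.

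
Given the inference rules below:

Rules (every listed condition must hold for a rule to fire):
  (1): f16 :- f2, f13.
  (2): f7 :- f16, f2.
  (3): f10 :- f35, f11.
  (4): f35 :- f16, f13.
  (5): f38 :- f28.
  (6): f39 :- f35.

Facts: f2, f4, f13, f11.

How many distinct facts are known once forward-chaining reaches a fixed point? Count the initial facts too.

Round 1: (1) [f16 :- f2, f13.]. New: f16.
Round 2: (2) [f7 :- f16, f2.]; (4) [f35 :- f16, f13.]. New: f7, f35.
Round 3: (3) [f10 :- f35, f11.]; (6) [f39 :- f35.]. New: f10, f39.
Closure: {f10, f11, f13, f16, f2, f35, f39, f4, f7} — 9 facts.

9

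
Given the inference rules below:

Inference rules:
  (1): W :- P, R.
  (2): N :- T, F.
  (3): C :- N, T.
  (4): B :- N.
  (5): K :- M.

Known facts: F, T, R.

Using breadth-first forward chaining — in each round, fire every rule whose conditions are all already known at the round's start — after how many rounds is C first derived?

2

[1] (2) [N :- T, F.]. ⇒ new: N.
[2] (3) [C :- N, T.]; (4) [B :- N.]. ⇒ new: C, B.
C first appears in round 2.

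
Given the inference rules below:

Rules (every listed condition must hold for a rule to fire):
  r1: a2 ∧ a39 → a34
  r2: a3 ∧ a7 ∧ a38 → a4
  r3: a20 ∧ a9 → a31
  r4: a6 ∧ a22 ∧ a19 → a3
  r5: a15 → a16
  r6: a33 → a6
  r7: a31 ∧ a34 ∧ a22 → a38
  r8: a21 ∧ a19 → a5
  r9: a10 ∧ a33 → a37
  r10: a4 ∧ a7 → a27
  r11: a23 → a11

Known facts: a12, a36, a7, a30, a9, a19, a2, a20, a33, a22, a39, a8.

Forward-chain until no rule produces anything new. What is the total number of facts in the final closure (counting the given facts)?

Round 1 — r1, r3, r6, derive a34, a31, a6.
Round 2 — r4, r7, derive a3, a38.
Round 3 — r2, derive a4.
Round 4 — r10, derive a27.
Closure: {a12, a19, a2, a20, a22, a27, a3, a30, a31, a33, a34, a36, a38, a39, a4, a6, a7, a8, a9} — 19 facts.

19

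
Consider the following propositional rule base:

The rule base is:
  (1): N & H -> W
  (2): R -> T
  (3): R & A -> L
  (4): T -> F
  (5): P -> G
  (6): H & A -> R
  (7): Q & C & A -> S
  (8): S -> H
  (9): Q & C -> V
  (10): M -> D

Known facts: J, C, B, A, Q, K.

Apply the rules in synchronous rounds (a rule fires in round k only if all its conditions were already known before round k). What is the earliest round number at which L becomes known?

Round 1 — (7), (9), derive S, V.
Round 2 — (8), derive H.
Round 3 — (6), derive R.
Round 4 — (2), (3), derive T, L.
L first appears in round 4.

4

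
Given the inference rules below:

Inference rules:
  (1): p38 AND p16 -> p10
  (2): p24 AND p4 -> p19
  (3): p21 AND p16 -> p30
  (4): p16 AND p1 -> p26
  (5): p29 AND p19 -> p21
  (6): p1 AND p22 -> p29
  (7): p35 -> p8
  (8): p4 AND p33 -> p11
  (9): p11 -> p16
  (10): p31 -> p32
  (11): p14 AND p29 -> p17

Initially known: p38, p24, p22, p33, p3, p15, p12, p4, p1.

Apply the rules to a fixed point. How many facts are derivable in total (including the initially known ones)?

17

Round 1 — (2), (6), (8), derive p19, p29, p11.
Round 2 — (5), (9), derive p21, p16.
Round 3 — (1), (3), (4), derive p10, p30, p26.
Closure: {p1, p10, p11, p12, p15, p16, p19, p21, p22, p24, p26, p29, p3, p30, p33, p38, p4} — 17 facts.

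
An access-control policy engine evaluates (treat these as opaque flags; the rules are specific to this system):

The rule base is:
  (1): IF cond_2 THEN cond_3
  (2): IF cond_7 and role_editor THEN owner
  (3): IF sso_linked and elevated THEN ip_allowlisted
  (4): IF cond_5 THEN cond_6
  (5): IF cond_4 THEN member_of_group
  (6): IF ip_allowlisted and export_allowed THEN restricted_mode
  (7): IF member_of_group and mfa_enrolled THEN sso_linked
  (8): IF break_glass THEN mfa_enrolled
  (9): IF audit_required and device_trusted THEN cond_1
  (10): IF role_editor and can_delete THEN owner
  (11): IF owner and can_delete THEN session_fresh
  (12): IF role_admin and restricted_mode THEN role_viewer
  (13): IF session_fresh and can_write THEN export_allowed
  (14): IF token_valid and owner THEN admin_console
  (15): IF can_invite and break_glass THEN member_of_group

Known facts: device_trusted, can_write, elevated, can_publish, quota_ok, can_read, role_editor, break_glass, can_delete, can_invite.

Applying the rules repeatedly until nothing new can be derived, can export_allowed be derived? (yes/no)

yes

Round 1 — (8), (10), (15), derive mfa_enrolled, owner, member_of_group.
Round 2 — (7), (11), derive sso_linked, session_fresh.
Round 3 — (3), (13), derive ip_allowlisted, export_allowed.
Round 4 — (6), derive restricted_mode.
export_allowed appears in round 3, so it is derivable.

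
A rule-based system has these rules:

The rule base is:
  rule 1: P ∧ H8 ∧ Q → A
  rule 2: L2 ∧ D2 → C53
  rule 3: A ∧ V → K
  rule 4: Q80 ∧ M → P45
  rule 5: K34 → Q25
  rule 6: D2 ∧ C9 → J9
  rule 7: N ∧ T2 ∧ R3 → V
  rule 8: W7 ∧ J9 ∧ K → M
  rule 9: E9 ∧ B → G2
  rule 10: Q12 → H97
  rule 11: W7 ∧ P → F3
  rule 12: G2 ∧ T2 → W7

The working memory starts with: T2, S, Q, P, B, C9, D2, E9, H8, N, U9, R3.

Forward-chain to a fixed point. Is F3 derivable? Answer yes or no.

yes

Round 1: rule 1 [P ∧ H8 ∧ Q → A]; rule 6 [D2 ∧ C9 → J9]; rule 7 [N ∧ T2 ∧ R3 → V]; rule 9 [E9 ∧ B → G2]. New: A, J9, V, G2.
Round 2: rule 3 [A ∧ V → K]; rule 12 [G2 ∧ T2 → W7]. New: K, W7.
Round 3: rule 8 [W7 ∧ J9 ∧ K → M]; rule 11 [W7 ∧ P → F3]. New: M, F3.
F3 appears in round 3, so it is derivable.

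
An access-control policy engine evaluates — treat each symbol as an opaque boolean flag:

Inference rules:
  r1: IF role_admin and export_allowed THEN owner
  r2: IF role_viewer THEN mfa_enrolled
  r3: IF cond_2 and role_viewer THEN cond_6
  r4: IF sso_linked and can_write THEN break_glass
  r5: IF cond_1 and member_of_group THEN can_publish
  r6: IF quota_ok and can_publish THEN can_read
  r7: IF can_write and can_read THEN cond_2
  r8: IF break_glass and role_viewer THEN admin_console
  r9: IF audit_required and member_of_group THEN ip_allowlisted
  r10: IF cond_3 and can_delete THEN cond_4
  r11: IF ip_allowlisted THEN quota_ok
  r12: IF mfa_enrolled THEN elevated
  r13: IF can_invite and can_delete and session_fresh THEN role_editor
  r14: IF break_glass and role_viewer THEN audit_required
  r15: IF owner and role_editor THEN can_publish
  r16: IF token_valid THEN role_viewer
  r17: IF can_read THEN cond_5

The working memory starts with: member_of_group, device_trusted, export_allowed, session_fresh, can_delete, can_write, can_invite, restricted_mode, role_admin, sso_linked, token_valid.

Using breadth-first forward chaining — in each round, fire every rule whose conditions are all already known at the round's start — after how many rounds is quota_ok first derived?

4

[1] r1 [IF role_admin and export_allowed THEN owner]; r4 [IF sso_linked and can_write THEN break_glass]; r13 [IF can_invite and can_delete and session_fresh THEN role_editor]; r16 [IF token_valid THEN role_viewer]. ⇒ new: owner, break_glass, role_editor, role_viewer.
[2] r2 [IF role_viewer THEN mfa_enrolled]; r8 [IF break_glass and role_viewer THEN admin_console]; r14 [IF break_glass and role_viewer THEN audit_required]; r15 [IF owner and role_editor THEN can_publish]. ⇒ new: mfa_enrolled, admin_console, audit_required, can_publish.
[3] r9 [IF audit_required and member_of_group THEN ip_allowlisted]; r12 [IF mfa_enrolled THEN elevated]. ⇒ new: ip_allowlisted, elevated.
[4] r11 [IF ip_allowlisted THEN quota_ok]. ⇒ new: quota_ok.
quota_ok first appears in round 4.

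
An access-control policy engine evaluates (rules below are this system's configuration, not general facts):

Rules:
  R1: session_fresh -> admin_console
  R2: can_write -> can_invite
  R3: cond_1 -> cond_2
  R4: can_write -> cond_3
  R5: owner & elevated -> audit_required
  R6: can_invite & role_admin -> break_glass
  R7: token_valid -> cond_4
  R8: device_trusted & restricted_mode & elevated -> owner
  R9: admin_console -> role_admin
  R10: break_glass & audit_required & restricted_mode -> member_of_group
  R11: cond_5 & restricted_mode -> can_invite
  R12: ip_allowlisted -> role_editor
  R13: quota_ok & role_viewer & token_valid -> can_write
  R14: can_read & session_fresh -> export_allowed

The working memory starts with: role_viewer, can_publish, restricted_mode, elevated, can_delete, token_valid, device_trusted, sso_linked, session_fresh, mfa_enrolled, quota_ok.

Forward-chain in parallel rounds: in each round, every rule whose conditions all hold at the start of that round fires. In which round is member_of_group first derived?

Round 1: R1 [session_fresh -> admin_console]; R7 [token_valid -> cond_4]; R8 [device_trusted & restricted_mode & elevated -> owner]; R13 [quota_ok & role_viewer & token_valid -> can_write]. Adds admin_console, cond_4, owner, can_write.
Round 2: R2 [can_write -> can_invite]; R4 [can_write -> cond_3]; R5 [owner & elevated -> audit_required]; R9 [admin_console -> role_admin]. Adds can_invite, cond_3, audit_required, role_admin.
Round 3: R6 [can_invite & role_admin -> break_glass]. Adds break_glass.
Round 4: R10 [break_glass & audit_required & restricted_mode -> member_of_group]. Adds member_of_group.
member_of_group first appears in round 4.

4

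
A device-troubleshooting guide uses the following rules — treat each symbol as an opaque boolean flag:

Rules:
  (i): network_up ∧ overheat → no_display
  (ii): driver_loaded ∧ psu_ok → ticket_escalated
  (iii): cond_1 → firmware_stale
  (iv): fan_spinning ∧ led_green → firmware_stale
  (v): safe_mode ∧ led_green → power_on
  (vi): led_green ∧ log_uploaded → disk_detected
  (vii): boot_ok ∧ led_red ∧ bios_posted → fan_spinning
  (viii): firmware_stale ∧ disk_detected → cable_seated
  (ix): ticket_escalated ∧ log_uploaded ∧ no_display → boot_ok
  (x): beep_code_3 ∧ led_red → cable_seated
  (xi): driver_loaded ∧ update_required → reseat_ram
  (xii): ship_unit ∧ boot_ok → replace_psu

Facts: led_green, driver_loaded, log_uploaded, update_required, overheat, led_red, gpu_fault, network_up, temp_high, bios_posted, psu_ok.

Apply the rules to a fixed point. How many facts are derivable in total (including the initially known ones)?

19

[1] (i) [network_up ∧ overheat → no_display]; (ii) [driver_loaded ∧ psu_ok → ticket_escalated]; (vi) [led_green ∧ log_uploaded → disk_detected]; (xi) [driver_loaded ∧ update_required → reseat_ram]. ⇒ new: no_display, ticket_escalated, disk_detected, reseat_ram.
[2] (ix) [ticket_escalated ∧ log_uploaded ∧ no_display → boot_ok]. ⇒ new: boot_ok.
[3] (vii) [boot_ok ∧ led_red ∧ bios_posted → fan_spinning]. ⇒ new: fan_spinning.
[4] (iv) [fan_spinning ∧ led_green → firmware_stale]. ⇒ new: firmware_stale.
[5] (viii) [firmware_stale ∧ disk_detected → cable_seated]. ⇒ new: cable_seated.
Closure: {bios_posted, boot_ok, cable_seated, disk_detected, driver_loaded, fan_spinning, firmware_stale, gpu_fault, led_green, led_red, log_uploaded, network_up, no_display, overheat, psu_ok, reseat_ram, temp_high, ticket_escalated, update_required} — 19 facts.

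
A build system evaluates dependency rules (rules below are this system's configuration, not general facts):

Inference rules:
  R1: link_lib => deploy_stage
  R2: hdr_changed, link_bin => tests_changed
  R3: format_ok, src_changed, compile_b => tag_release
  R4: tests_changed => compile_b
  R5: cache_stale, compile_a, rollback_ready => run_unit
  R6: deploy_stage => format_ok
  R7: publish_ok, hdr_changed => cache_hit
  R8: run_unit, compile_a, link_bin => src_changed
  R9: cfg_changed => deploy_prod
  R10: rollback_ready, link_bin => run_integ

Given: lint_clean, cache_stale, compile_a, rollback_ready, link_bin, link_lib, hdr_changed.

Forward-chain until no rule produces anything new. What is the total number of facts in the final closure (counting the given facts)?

15

Round 1 fires R1, R2, R5, R10, giving deploy_stage, tests_changed, run_unit, run_integ.
Round 2 fires R4, R6, R8, giving compile_b, format_ok, src_changed.
Round 3 fires R3, giving tag_release.
Closure: {cache_stale, compile_a, compile_b, deploy_stage, format_ok, hdr_changed, link_bin, link_lib, lint_clean, rollback_ready, run_integ, run_unit, src_changed, tag_release, tests_changed} — 15 facts.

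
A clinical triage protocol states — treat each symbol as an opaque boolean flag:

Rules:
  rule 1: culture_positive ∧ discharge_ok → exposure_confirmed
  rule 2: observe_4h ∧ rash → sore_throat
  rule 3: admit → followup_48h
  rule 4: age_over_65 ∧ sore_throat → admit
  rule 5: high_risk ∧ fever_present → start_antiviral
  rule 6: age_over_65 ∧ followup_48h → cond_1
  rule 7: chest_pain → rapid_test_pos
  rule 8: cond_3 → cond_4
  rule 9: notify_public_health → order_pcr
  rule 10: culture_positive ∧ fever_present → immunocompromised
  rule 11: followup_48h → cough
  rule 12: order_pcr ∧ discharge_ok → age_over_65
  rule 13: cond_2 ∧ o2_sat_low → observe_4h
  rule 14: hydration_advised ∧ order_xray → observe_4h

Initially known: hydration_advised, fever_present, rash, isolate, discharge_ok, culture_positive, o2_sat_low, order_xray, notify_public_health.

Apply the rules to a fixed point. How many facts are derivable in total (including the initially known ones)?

19

Round 1: rule 1 [culture_positive ∧ discharge_ok → exposure_confirmed]; rule 9 [notify_public_health → order_pcr]; rule 10 [culture_positive ∧ fever_present → immunocompromised]; rule 14 [hydration_advised ∧ order_xray → observe_4h]. Adds exposure_confirmed, order_pcr, immunocompromised, observe_4h.
Round 2: rule 2 [observe_4h ∧ rash → sore_throat]; rule 12 [order_pcr ∧ discharge_ok → age_over_65]. Adds sore_throat, age_over_65.
Round 3: rule 4 [age_over_65 ∧ sore_throat → admit]. Adds admit.
Round 4: rule 3 [admit → followup_48h]. Adds followup_48h.
Round 5: rule 6 [age_over_65 ∧ followup_48h → cond_1]; rule 11 [followup_48h → cough]. Adds cond_1, cough.
Closure: {admit, age_over_65, cond_1, cough, culture_positive, discharge_ok, exposure_confirmed, fever_present, followup_48h, hydration_advised, immunocompromised, isolate, notify_public_health, o2_sat_low, observe_4h, order_pcr, order_xray, rash, sore_throat} — 19 facts.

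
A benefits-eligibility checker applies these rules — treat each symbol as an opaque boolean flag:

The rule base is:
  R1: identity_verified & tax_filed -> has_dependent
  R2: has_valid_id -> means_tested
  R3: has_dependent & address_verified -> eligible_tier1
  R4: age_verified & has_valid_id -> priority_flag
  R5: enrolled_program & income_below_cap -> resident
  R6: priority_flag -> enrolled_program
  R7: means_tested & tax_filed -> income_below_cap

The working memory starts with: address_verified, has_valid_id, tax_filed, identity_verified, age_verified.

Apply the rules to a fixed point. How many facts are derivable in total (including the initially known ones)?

12

Round 1: R1 [identity_verified & tax_filed -> has_dependent]; R2 [has_valid_id -> means_tested]; R4 [age_verified & has_valid_id -> priority_flag]. Adds has_dependent, means_tested, priority_flag.
Round 2: R3 [has_dependent & address_verified -> eligible_tier1]; R6 [priority_flag -> enrolled_program]; R7 [means_tested & tax_filed -> income_below_cap]. Adds eligible_tier1, enrolled_program, income_below_cap.
Round 3: R5 [enrolled_program & income_below_cap -> resident]. Adds resident.
Closure: {address_verified, age_verified, eligible_tier1, enrolled_program, has_dependent, has_valid_id, identity_verified, income_below_cap, means_tested, priority_flag, resident, tax_filed} — 12 facts.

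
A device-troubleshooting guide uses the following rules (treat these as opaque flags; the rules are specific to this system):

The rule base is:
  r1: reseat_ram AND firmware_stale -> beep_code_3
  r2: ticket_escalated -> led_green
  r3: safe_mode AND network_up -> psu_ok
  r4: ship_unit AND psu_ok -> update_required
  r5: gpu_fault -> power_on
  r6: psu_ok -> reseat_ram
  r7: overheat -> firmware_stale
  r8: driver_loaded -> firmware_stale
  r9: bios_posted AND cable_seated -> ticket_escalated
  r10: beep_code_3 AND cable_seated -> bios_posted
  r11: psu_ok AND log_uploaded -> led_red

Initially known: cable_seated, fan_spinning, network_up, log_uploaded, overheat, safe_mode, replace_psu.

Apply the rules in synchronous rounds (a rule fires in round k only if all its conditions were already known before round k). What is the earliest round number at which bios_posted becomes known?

Round 1: r3 [safe_mode AND network_up -> psu_ok]; r7 [overheat -> firmware_stale]. New: psu_ok, firmware_stale.
Round 2: r6 [psu_ok -> reseat_ram]; r11 [psu_ok AND log_uploaded -> led_red]. New: reseat_ram, led_red.
Round 3: r1 [reseat_ram AND firmware_stale -> beep_code_3]. New: beep_code_3.
Round 4: r10 [beep_code_3 AND cable_seated -> bios_posted]. New: bios_posted.
bios_posted first appears in round 4.

4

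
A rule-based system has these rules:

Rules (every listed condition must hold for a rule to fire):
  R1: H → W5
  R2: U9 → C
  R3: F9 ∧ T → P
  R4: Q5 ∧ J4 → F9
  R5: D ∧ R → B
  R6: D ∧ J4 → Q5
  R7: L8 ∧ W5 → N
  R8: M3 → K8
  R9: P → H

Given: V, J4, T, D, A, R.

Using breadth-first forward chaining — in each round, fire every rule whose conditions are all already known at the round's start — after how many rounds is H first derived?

Round 1 fires R5, R6, giving B, Q5.
Round 2 fires R4, giving F9.
Round 3 fires R3, giving P.
Round 4 fires R9, giving H.
H first appears in round 4.

4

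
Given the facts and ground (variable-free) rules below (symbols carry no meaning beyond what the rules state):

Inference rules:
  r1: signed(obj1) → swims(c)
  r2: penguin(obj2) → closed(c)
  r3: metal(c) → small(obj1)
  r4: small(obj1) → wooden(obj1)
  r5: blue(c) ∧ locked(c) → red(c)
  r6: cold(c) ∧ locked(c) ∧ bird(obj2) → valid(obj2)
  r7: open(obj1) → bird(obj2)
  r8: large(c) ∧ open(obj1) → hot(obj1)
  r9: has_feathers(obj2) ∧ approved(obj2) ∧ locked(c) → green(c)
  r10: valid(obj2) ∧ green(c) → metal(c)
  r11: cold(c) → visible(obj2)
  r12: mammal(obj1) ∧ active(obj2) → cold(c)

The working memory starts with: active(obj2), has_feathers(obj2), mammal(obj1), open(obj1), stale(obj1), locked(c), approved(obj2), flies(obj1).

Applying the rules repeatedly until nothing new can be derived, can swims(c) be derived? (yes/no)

Round 1: r7 [open(obj1) → bird(obj2)]; r9 [has_feathers(obj2) ∧ approved(obj2) ∧ locked(c) → green(c)]; r12 [mammal(obj1) ∧ active(obj2) → cold(c)]. Adds bird(obj2), green(c), cold(c).
Round 2: r6 [cold(c) ∧ locked(c) ∧ bird(obj2) → valid(obj2)]; r11 [cold(c) → visible(obj2)]. Adds valid(obj2), visible(obj2).
Round 3: r10 [valid(obj2) ∧ green(c) → metal(c)]. Adds metal(c).
Round 4: r3 [metal(c) → small(obj1)]. Adds small(obj1).
Round 5: r4 [small(obj1) → wooden(obj1)]. Adds wooden(obj1).
Fixed point reached. swims(c) is concluded only by r1; r1 needs signed(obj1) (never derived).

no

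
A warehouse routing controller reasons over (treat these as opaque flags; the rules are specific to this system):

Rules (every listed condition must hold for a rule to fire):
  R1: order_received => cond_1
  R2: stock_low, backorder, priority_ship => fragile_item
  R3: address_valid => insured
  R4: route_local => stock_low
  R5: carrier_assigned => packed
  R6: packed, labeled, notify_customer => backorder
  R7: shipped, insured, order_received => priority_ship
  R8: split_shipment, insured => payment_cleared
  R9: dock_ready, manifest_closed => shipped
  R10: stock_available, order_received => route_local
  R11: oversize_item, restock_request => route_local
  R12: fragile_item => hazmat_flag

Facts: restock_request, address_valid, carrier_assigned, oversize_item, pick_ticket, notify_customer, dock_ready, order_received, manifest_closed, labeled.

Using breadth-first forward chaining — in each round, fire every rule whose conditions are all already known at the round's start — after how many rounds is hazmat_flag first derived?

Round 1: R1 [order_received => cond_1]; R3 [address_valid => insured]; R5 [carrier_assigned => packed]; R9 [dock_ready, manifest_closed => shipped]; R11 [oversize_item, restock_request => route_local]. Adds cond_1, insured, packed, shipped, route_local.
Round 2: R4 [route_local => stock_low]; R6 [packed, labeled, notify_customer => backorder]; R7 [shipped, insured, order_received => priority_ship]. Adds stock_low, backorder, priority_ship.
Round 3: R2 [stock_low, backorder, priority_ship => fragile_item]. Adds fragile_item.
Round 4: R12 [fragile_item => hazmat_flag]. Adds hazmat_flag.
hazmat_flag first appears in round 4.

4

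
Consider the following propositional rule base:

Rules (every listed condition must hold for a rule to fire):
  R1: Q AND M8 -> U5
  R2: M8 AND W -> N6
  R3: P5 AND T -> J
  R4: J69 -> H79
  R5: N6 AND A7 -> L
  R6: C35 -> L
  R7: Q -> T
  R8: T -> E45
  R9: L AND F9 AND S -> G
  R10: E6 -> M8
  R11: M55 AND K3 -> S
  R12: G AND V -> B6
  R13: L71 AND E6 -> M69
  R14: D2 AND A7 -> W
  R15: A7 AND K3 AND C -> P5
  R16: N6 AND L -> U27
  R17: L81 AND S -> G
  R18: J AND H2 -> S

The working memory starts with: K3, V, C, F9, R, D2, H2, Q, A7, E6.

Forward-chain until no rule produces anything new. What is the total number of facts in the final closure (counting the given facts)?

[1] R7 [Q -> T]; R10 [E6 -> M8]; R14 [D2 AND A7 -> W]; R15 [A7 AND K3 AND C -> P5]. ⇒ new: T, M8, W, P5.
[2] R1 [Q AND M8 -> U5]; R2 [M8 AND W -> N6]; R3 [P5 AND T -> J]; R8 [T -> E45]. ⇒ new: U5, N6, J, E45.
[3] R5 [N6 AND A7 -> L]; R18 [J AND H2 -> S]. ⇒ new: L, S.
[4] R9 [L AND F9 AND S -> G]; R16 [N6 AND L -> U27]. ⇒ new: G, U27.
[5] R12 [G AND V -> B6]. ⇒ new: B6.
Closure: {A7, B6, C, D2, E45, E6, F9, G, H2, J, K3, L, M8, N6, P5, Q, R, S, T, U27, U5, V, W} — 23 facts.

23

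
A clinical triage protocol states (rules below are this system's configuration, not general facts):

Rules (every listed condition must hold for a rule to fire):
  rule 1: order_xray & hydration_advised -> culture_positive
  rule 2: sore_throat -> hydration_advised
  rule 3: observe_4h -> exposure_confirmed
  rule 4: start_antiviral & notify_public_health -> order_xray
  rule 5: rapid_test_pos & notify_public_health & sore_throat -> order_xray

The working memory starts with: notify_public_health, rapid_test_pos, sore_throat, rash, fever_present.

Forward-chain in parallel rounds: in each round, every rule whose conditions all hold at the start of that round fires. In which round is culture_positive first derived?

2

Round 1 fires rule 2, rule 5, giving hydration_advised, order_xray.
Round 2 fires rule 1, giving culture_positive.
culture_positive first appears in round 2.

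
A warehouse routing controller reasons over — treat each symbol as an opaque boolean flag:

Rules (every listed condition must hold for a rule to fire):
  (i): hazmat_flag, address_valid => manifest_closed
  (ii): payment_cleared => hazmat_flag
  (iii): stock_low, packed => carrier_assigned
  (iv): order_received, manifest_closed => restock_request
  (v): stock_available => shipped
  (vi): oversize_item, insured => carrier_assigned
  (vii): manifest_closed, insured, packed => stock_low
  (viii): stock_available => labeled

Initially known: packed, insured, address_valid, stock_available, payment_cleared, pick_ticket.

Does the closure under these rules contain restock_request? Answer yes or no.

no

Round 1: (ii) [payment_cleared => hazmat_flag]; (v) [stock_available => shipped]; (viii) [stock_available => labeled]. Adds hazmat_flag, shipped, labeled.
Round 2: (i) [hazmat_flag, address_valid => manifest_closed]. Adds manifest_closed.
Round 3: (vii) [manifest_closed, insured, packed => stock_low]. Adds stock_low.
Round 4: (iii) [stock_low, packed => carrier_assigned]. Adds carrier_assigned.
Fixed point reached. restock_request is concluded only by (iv); (iv) needs order_received (never derived).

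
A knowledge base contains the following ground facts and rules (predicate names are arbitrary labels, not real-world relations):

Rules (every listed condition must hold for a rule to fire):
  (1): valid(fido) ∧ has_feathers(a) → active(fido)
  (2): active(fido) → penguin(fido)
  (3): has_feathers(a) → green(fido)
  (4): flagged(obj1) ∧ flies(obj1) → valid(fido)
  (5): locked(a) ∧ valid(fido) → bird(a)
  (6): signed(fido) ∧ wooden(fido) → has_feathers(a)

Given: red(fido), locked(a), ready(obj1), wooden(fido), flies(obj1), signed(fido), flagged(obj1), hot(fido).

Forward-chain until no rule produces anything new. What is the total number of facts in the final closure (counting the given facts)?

Round 1 fires (4), (6), giving valid(fido), has_feathers(a).
Round 2 fires (1), (3), (5), giving active(fido), green(fido), bird(a).
Round 3 fires (2), giving penguin(fido).
Closure: {active(fido), bird(a), flagged(obj1), flies(obj1), green(fido), has_feathers(a), hot(fido), locked(a), penguin(fido), ready(obj1), red(fido), signed(fido), valid(fido), wooden(fido)} — 14 facts.

14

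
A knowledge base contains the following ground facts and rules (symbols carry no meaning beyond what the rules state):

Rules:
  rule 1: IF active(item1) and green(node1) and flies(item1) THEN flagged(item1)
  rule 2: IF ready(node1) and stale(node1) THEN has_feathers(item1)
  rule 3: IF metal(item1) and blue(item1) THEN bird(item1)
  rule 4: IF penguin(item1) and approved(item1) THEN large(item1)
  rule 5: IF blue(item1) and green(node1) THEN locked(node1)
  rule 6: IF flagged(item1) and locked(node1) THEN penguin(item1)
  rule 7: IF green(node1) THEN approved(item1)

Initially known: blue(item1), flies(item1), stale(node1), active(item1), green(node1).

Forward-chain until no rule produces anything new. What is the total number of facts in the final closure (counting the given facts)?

10

[1] rule 1 [IF active(item1) and green(node1) and flies(item1) THEN flagged(item1)]; rule 5 [IF blue(item1) and green(node1) THEN locked(node1)]; rule 7 [IF green(node1) THEN approved(item1)]. ⇒ new: flagged(item1), locked(node1), approved(item1).
[2] rule 6 [IF flagged(item1) and locked(node1) THEN penguin(item1)]. ⇒ new: penguin(item1).
[3] rule 4 [IF penguin(item1) and approved(item1) THEN large(item1)]. ⇒ new: large(item1).
Closure: {active(item1), approved(item1), blue(item1), flagged(item1), flies(item1), green(node1), large(item1), locked(node1), penguin(item1), stale(node1)} — 10 facts.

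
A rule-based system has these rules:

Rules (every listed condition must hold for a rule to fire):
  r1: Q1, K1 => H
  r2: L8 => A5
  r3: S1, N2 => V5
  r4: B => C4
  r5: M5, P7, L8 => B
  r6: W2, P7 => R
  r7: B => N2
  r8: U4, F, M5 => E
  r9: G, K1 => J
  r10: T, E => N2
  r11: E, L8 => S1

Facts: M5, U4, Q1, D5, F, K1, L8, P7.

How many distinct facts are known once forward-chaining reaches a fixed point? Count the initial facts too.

16

Round 1: r1 [Q1, K1 => H]; r2 [L8 => A5]; r5 [M5, P7, L8 => B]; r8 [U4, F, M5 => E]. New: H, A5, B, E.
Round 2: r4 [B => C4]; r7 [B => N2]; r11 [E, L8 => S1]. New: C4, N2, S1.
Round 3: r3 [S1, N2 => V5]. New: V5.
Closure: {A5, B, C4, D5, E, F, H, K1, L8, M5, N2, P7, Q1, S1, U4, V5} — 16 facts.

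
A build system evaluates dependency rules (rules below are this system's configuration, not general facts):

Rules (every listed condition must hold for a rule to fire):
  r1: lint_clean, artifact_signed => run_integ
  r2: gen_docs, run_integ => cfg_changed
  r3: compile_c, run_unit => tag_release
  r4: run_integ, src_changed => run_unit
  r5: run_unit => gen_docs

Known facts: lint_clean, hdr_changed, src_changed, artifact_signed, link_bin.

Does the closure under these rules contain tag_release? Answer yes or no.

no

Round 1: r1 [lint_clean, artifact_signed => run_integ]. New: run_integ.
Round 2: r4 [run_integ, src_changed => run_unit]. New: run_unit.
Round 3: r5 [run_unit => gen_docs]. New: gen_docs.
Round 4: r2 [gen_docs, run_integ => cfg_changed]. New: cfg_changed.
Fixed point reached. tag_release is concluded only by r3; r3 needs compile_c (never derived).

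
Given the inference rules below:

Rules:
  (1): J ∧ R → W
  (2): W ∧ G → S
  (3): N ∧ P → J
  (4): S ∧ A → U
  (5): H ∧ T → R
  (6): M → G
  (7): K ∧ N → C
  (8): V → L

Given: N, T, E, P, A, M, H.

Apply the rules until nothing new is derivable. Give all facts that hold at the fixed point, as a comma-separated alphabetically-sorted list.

[1] (3) [N ∧ P → J]; (5) [H ∧ T → R]; (6) [M → G]. ⇒ new: J, R, G.
[2] (1) [J ∧ R → W]. ⇒ new: W.
[3] (2) [W ∧ G → S]. ⇒ new: S.
[4] (4) [S ∧ A → U]. ⇒ new: U.

A, E, G, H, J, M, N, P, R, S, T, U, W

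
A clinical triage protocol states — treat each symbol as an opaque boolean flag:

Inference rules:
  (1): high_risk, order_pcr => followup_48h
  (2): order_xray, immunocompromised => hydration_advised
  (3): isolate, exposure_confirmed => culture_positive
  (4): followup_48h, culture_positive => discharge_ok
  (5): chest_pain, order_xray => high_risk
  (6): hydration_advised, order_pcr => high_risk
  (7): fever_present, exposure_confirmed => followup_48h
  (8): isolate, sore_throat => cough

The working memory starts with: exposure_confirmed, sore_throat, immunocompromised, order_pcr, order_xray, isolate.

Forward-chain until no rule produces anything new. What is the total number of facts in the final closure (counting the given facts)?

Round 1: (2) [order_xray, immunocompromised => hydration_advised]; (3) [isolate, exposure_confirmed => culture_positive]; (8) [isolate, sore_throat => cough]. Adds hydration_advised, culture_positive, cough.
Round 2: (6) [hydration_advised, order_pcr => high_risk]. Adds high_risk.
Round 3: (1) [high_risk, order_pcr => followup_48h]. Adds followup_48h.
Round 4: (4) [followup_48h, culture_positive => discharge_ok]. Adds discharge_ok.
Closure: {cough, culture_positive, discharge_ok, exposure_confirmed, followup_48h, high_risk, hydration_advised, immunocompromised, isolate, order_pcr, order_xray, sore_throat} — 12 facts.

12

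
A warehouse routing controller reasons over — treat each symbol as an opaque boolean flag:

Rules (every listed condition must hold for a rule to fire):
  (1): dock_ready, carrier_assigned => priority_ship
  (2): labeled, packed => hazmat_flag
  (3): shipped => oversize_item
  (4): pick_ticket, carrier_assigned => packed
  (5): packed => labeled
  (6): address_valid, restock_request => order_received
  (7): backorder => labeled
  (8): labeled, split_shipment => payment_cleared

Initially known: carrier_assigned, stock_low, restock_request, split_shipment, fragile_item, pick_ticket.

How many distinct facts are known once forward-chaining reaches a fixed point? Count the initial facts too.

[1] (4) [pick_ticket, carrier_assigned => packed]. ⇒ new: packed.
[2] (5) [packed => labeled]. ⇒ new: labeled.
[3] (2) [labeled, packed => hazmat_flag]; (8) [labeled, split_shipment => payment_cleared]. ⇒ new: hazmat_flag, payment_cleared.
Closure: {carrier_assigned, fragile_item, hazmat_flag, labeled, packed, payment_cleared, pick_ticket, restock_request, split_shipment, stock_low} — 10 facts.

10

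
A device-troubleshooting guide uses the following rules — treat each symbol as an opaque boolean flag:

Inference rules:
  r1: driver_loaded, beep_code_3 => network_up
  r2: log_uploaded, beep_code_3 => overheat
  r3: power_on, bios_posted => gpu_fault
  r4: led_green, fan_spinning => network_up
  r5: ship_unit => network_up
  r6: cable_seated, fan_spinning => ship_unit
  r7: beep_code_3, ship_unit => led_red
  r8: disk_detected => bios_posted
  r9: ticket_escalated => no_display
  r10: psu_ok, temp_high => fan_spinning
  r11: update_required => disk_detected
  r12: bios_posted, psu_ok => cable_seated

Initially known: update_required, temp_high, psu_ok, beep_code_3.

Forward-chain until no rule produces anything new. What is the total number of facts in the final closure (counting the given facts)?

[1] r10 [psu_ok, temp_high => fan_spinning]; r11 [update_required => disk_detected]. ⇒ new: fan_spinning, disk_detected.
[2] r8 [disk_detected => bios_posted]. ⇒ new: bios_posted.
[3] r12 [bios_posted, psu_ok => cable_seated]. ⇒ new: cable_seated.
[4] r6 [cable_seated, fan_spinning => ship_unit]. ⇒ new: ship_unit.
[5] r5 [ship_unit => network_up]; r7 [beep_code_3, ship_unit => led_red]. ⇒ new: network_up, led_red.
Closure: {beep_code_3, bios_posted, cable_seated, disk_detected, fan_spinning, led_red, network_up, psu_ok, ship_unit, temp_high, update_required} — 11 facts.

11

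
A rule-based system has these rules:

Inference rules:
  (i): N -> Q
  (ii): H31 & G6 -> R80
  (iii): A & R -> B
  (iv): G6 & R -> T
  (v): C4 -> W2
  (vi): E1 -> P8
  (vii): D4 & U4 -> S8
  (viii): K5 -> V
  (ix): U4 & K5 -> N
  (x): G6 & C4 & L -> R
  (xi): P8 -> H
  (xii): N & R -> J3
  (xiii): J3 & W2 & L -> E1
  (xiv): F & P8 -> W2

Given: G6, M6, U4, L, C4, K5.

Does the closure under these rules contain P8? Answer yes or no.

Round 1 — (v), (viii), (ix), (x), derive W2, V, N, R.
Round 2 — (i), (iv), (xii), derive Q, T, J3.
Round 3 — (xiii), derive E1.
Round 4 — (vi), derive P8.
Round 5 — (xi), derive H.
P8 appears in round 4, so it is derivable.

yes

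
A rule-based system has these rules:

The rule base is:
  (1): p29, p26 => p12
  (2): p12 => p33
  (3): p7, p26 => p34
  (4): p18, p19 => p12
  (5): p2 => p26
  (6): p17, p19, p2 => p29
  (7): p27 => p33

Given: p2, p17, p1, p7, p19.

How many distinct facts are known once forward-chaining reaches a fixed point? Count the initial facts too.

[1] (5) [p2 => p26]; (6) [p17, p19, p2 => p29]. ⇒ new: p26, p29.
[2] (1) [p29, p26 => p12]; (3) [p7, p26 => p34]. ⇒ new: p12, p34.
[3] (2) [p12 => p33]. ⇒ new: p33.
Closure: {p1, p12, p17, p19, p2, p26, p29, p33, p34, p7} — 10 facts.

10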